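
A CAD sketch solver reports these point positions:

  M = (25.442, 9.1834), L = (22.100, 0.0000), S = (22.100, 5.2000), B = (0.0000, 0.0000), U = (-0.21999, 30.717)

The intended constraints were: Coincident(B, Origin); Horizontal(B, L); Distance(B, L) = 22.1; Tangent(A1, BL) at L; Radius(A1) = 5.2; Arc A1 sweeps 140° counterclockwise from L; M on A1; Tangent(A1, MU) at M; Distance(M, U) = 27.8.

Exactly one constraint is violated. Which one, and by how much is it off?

Distance(M, U) = 27.8 — off by 5.70.

B = (0.00, 0.00) ✓; B.y = 0.00, L.y = 0.00 ✓; |BL| = 22.10 ✓; ∠(SL, LB) = 90.00° ✓; |SL| = 5.200 ✓; bearing(S→M) − bearing(S→L) = 140.0° ✓; |SM| = 5.200 ✓; ∠(SM, MU) = 90.00° ✓; |MU| = 33.50 ✗.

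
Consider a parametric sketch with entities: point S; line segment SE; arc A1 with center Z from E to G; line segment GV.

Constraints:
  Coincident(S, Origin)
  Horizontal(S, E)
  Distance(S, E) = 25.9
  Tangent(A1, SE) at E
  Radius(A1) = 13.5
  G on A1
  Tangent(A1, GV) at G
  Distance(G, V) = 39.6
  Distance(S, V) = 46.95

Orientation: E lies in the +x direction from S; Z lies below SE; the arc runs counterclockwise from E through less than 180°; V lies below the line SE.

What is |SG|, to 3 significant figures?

16.0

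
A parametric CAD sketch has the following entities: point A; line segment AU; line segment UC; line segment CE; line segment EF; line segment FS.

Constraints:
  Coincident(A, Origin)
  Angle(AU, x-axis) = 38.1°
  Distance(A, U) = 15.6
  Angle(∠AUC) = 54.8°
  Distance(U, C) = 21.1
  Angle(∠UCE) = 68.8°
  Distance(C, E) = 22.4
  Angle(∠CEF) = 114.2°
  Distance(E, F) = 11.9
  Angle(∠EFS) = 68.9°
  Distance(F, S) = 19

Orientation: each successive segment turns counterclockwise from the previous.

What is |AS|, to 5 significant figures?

9.5075

A is at the origin; AU runs at 38.1° with length 15.6, so U = (12.276, 9.6258). ∠AUC = 54.8° gives UC at 163.30° from the x-axis; with |UC| = 21.1, C = (-7.9339, 15.689). ∠UCE = 68.8° gives CE at -85.500° from the x-axis; with |CE| = 22.4, E = (-6.1764, -6.6419). ∠CEF = 114.2° gives EF at -19.700° from the x-axis; with |EF| = 11.9, F = (5.0271, -10.653). ∠EFS = 68.9° gives FS at 91.400° from the x-axis; with |FS| = 19.0, S = (4.5629, 8.3410). Then |AS| = |S − A| = 9.5075.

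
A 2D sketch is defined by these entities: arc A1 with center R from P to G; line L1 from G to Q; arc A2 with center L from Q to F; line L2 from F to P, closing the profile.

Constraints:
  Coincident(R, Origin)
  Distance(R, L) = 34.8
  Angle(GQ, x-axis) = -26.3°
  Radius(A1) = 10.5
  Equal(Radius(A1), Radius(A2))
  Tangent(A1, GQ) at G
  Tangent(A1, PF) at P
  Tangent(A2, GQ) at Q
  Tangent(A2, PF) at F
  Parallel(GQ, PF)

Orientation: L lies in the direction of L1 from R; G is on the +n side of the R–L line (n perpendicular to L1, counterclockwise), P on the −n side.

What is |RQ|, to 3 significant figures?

36.3

The slot axis is L1's direction at -26.3°, so u = (cos -26.3°, sin -26.3°) = (0.896, -0.443) and n = (−sin -26.3°, cos -26.3°) = (0.443, 0.896). R is at the origin and L lies 34.8 along u from R, so L = 34.8·u = (31.2, -15.4). Tangency of A1 to both parallel lines with radius 10.5 puts G and P at R ± 10.5·n: G = (4.65, 9.41), P = (-4.65, -9.41). Equal radii place Q and F the same way about L: Q = L + 10.5·n = (35.8, -6.01), F = L − 10.5·n = (26.5, -24.8). Then |RQ| = |Q − R| = 36.3.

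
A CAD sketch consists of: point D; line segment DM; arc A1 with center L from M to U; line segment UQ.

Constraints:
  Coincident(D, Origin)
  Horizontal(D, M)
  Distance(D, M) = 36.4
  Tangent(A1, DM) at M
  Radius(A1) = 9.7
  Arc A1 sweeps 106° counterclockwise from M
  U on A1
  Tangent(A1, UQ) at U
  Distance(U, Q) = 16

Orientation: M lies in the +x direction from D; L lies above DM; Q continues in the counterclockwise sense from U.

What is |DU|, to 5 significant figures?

47.369

The tangent condition forces LM to be normal to DM, so L = M + (0, 9.7) = (36.400, 9.7000). On A1, M sits at bearing -90° from L; a 106° counterclockwise sweep puts U at bearing 16°, so U = L + 9.7·(cos 16°, sin 16°) = (45.724, 12.374). Then |DU| = |U − D| = 47.369.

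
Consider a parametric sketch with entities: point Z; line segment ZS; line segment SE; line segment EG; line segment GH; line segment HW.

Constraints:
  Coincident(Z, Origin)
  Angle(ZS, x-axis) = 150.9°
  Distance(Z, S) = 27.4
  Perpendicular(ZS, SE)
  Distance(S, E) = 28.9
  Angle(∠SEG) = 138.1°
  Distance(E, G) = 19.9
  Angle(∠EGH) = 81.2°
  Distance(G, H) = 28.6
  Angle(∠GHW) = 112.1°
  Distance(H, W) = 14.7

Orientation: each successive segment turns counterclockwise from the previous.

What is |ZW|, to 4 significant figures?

9.188

Z is at the origin; ZS runs at 150.9° with length 27.4, so S = (-23.94, 13.33). ZS is perpendicular to SE, so SE runs at -119.1°; with |SE| = 28.9, E = (-38.00, -11.93). ∠SEG = 138.1° gives EG at -77.20° from the x-axis; with |EG| = 19.9, G = (-33.59, -31.33). ∠EGH = 81.2° gives GH at 21.60° from the x-axis; with |GH| = 28.6, H = (-6.996, -20.80). ∠GHW = 112.1° gives HW at 89.50° from the x-axis; with |HW| = 14.7, W = (-6.868, -6.104). Then |ZW| = |W − Z| = 9.188.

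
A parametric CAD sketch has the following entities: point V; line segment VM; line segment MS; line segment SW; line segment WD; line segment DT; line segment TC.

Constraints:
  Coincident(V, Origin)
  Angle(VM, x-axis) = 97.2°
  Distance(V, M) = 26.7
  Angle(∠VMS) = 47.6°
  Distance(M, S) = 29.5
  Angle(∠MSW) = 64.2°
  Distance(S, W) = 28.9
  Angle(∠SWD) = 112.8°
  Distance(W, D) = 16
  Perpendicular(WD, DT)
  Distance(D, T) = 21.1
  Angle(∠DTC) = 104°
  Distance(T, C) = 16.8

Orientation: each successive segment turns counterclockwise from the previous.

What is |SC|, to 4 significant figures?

11.00

V is at the origin; VM runs at 97.2° with length 26.7, so M = (-3.346, 26.49). ∠VMS = 47.6° gives MS at -130.4° from the x-axis; with |MS| = 29.5, S = (-22.47, 4.024). ∠MSW = 64.2° gives SW at -14.60° from the x-axis; with |SW| = 28.9, W = (5.501, -3.261). ∠SWD = 112.8° gives WD at 52.60° from the x-axis; with |WD| = 16.0, D = (15.22, 9.450). WD is perpendicular to DT, so DT runs at 142.6°; with |DT| = 21.1, T = (-1.543, 22.27). ∠DTC = 104.0° gives TC at -141.4° from the x-axis; with |TC| = 16.8, C = (-14.67, 11.78). Then |SC| = |C − S| = 11.00.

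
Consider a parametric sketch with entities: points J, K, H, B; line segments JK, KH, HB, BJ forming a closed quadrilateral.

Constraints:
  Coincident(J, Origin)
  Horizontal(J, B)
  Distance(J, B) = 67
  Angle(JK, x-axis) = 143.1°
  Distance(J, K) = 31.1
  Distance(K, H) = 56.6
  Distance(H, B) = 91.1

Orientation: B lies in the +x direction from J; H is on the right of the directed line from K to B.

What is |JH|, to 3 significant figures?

40.6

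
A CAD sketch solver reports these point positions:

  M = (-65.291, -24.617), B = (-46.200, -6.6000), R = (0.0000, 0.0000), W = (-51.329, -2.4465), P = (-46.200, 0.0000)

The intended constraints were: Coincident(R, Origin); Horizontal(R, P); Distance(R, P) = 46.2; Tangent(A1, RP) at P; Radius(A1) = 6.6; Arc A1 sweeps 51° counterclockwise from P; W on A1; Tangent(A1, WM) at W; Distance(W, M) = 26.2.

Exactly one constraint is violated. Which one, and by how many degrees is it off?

Tangent(A1, WM) at W — off by 6.80°.

R = (0.00, 0.00) ✓; R.y = 0.00, P.y = 0.00 ✓; |RP| = 46.20 ✓; ∠(BP, PR) = 90.00° ✓; |BP| = 6.600 ✓; bearing(B→W) − bearing(B→P) = 51.00° ✓; |BW| = 6.600 ✓; ∠(BW, WM) = 83.20° ✗; |WM| = 26.20 ✓.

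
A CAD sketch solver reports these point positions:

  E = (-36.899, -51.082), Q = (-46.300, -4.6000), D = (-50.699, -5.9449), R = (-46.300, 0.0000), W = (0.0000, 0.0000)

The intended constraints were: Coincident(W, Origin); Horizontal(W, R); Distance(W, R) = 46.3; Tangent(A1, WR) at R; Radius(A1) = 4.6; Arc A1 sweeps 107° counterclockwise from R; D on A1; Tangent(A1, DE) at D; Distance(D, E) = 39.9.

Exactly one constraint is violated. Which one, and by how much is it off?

Distance(D, E) = 39.9 — off by 7.30.

W = (0.00, 0.00) ✓; W.y = 0.00, R.y = 0.00 ✓; |WR| = 46.30 ✓; ∠(QR, RW) = 90.00° ✓; |QR| = 4.600 ✓; bearing(Q→D) − bearing(Q→R) = 107.0° ✓; |QD| = 4.600 ✓; ∠(QD, DE) = 90.00° ✓; |DE| = 47.20 ✗.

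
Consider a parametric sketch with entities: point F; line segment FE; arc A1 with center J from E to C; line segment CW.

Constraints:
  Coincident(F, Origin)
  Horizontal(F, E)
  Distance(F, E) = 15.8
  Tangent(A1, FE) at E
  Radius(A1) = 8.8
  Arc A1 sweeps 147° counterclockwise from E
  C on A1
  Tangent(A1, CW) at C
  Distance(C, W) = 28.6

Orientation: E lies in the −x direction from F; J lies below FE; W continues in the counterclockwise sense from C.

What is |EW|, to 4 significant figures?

37.11

F is at the origin; F and E share the same y with |FE| = 15.8 and E on the −x side, so E = (-15.80, 0.000). Tangency of A1 to FE means the radius JE is perpendicular to FE, so J = E + (0, -8.8) = (-15.80, -8.800). On A1, E sits at bearing 90° from J; a 147° counterclockwise sweep puts C at bearing 237°, so C = J + 8.8·(cos 237°, sin 237°) = (-20.59, -16.18). A1 meets CW tangentially, so JC is at right angles to CW, so CW runs along (−sin 237°, cos 237°); with |CW| = 28.6, W = (3.393, -31.76). Then |EW| = |W − E| = 37.11.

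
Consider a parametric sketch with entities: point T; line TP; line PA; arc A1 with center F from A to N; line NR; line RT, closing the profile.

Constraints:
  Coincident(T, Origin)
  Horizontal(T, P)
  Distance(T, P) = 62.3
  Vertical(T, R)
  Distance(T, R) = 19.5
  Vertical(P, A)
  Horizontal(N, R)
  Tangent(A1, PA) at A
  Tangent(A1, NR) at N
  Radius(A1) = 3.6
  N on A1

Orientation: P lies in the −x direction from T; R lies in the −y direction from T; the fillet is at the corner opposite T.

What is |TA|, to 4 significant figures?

64.30

T is at the origin; TP is horizontal with |TP| = 62.3 and P on the −x side, so P = (-62.30, 0.000). TR is vertical with |TR| = 19.5 and R on the −y side, so R = (0.000, -19.50). The virtual corner opposite T is at (-62.30, -19.50). The tangent condition forces FA to be normal to PA and the tangent condition forces FN to be normal to NR, with radius 3.6, so the center F sits 3.6 in from both sides at F = (-58.70, -15.90). That places the tangent points at A = (-62.30, -15.90) on PA and N = (-58.70, -19.50) on NR. Then |TA| = |A − T| = 64.30.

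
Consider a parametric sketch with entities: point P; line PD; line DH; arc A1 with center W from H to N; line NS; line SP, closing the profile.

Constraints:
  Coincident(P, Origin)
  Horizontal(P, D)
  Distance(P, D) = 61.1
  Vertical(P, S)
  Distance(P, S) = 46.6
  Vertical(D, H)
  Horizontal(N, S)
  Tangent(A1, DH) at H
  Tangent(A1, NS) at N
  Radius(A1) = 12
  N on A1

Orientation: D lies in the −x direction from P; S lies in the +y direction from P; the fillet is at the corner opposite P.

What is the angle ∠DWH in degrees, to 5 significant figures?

70.872°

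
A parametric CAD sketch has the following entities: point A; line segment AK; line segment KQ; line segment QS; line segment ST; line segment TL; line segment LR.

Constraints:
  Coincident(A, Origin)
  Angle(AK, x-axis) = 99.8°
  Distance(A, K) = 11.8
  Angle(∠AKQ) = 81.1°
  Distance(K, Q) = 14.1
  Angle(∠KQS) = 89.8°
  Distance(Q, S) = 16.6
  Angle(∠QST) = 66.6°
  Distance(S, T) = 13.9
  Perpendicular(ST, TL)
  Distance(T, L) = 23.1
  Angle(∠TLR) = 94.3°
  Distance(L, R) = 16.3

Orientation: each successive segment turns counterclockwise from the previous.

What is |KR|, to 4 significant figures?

26.37

A is at the origin; AK runs at 99.8° with length 11.8, so K = (-2.008, 11.63). ∠AKQ = 81.1° gives KQ at -161.3° from the x-axis; with |KQ| = 14.1, Q = (-15.36, 7.107). ∠KQS = 89.8° gives QS at -71.10° from the x-axis; with |QS| = 16.6, S = (-9.987, -8.598). ∠QST = 66.6° gives ST at 42.30° from the x-axis; with |ST| = 13.9, T = (0.2938, 0.7570). ST ⟂ TL, so TL runs at 132.3°; with |TL| = 23.1, L = (-15.25, 17.84). ∠TLR = 94.3° gives LR at -142.0° from the x-axis; with |LR| = 16.3, R = (-28.10, 7.807). Then |KR| = |R − K| = 26.37.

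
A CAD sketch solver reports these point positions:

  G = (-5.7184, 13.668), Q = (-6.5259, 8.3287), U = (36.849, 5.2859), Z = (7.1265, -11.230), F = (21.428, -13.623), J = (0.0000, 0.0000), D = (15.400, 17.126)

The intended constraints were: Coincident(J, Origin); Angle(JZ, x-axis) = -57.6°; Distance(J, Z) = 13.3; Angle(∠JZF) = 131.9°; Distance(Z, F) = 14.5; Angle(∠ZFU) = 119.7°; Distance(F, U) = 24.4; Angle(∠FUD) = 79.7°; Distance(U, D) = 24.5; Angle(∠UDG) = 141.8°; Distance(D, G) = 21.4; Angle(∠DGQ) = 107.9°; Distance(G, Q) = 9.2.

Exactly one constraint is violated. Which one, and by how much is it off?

Distance(G, Q) = 9.2 — off by 3.80.

J = (0.00, 0.00) ✓; JZ at -57.60° ✓; |JZ| = 13.30 ✓; ∠JZF = 131.9° ✓; |ZF| = 14.50 ✓; ∠ZFU = 119.7° ✓; |FU| = 24.40 ✓; ∠FUD = 79.70° ✓; |UD| = 24.50 ✓; ∠UDG = 141.8° ✓; |DG| = 21.40 ✓; ∠DGQ = 107.9° ✓; |GQ| = 5.400 ✗.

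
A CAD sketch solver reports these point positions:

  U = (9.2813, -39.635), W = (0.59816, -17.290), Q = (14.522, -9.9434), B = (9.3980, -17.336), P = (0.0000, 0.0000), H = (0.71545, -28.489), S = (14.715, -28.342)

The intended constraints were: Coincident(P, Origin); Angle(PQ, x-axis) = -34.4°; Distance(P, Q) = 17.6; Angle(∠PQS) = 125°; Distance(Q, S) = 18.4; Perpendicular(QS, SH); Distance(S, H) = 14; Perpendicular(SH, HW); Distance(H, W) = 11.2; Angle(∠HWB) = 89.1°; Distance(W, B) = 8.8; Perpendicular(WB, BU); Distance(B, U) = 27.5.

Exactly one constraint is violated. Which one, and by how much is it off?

Distance(B, U) = 27.5 — off by 5.20.

P = (0.00, 0.00) ✓; PQ at -34.40° ✓; |PQ| = 17.60 ✓; ∠PQS = 125.0° ✓; |QS| = 18.40 ✓; ∠(QS, SH) = 90.00° ✓; |SH| = 14.00 ✓; ∠(SH, HW) = 90.00° ✓; |HW| = 11.20 ✓; ∠HWB = 89.10° ✓; |WB| = 8.800 ✓; ∠(WB, BU) = 90.00° ✓; |BU| = 22.30 ✗.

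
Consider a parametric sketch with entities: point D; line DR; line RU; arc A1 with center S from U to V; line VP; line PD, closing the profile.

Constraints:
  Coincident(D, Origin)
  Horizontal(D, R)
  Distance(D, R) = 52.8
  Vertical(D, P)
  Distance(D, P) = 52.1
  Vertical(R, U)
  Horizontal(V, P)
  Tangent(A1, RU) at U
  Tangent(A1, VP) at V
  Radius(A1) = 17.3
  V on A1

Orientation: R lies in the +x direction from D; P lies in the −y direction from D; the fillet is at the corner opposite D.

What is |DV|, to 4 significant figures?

63.04

D is at the origin; D and R share the same y with |DR| = 52.8 and R on the +x side, so R = (52.80, 0.000). D and P share the same x with |DP| = 52.1 and P on the −y side, so P = (0.000, -52.10). The virtual corner opposite D is at (52.80, -52.10). A1 meets RU tangentially, so SU is at right angles to RU and tangency of A1 to VP means the radius SV is perpendicular to VP, with radius 17.3, so the center S sits 17.3 in from both sides at S = (35.50, -34.80). That places the tangent points at U = (52.80, -34.80) on RU and V = (35.50, -52.10) on VP. Then |DV| = |V − D| = 63.04.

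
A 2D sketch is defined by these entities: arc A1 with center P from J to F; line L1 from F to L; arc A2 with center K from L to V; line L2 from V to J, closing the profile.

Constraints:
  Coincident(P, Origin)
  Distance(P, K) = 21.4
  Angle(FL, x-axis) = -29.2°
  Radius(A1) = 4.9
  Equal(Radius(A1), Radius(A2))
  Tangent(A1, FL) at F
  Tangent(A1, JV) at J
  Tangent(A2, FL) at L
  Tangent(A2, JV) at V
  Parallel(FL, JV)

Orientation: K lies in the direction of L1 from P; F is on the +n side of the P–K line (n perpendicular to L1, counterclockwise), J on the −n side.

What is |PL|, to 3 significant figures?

22.0

The slot axis is L1's direction at -29.2°, so u = (cos -29.2°, sin -29.2°) = (0.873, -0.488) and n = (−sin -29.2°, cos -29.2°) = (0.488, 0.873). P is at the origin and K lies 21.4 along u from P, so K = 21.4·u = (18.7, -10.4). Tangency of A1 to both parallel lines with radius 4.9 puts F and J at P ± 4.9·n: F = (2.39, 4.28), J = (-2.39, -4.28). Equal radii place L and V the same way about K: L = K + 4.9·n = (21.1, -6.16), V = K − 4.9·n = (16.3, -14.7). Then |PL| = |L − P| = 22.0.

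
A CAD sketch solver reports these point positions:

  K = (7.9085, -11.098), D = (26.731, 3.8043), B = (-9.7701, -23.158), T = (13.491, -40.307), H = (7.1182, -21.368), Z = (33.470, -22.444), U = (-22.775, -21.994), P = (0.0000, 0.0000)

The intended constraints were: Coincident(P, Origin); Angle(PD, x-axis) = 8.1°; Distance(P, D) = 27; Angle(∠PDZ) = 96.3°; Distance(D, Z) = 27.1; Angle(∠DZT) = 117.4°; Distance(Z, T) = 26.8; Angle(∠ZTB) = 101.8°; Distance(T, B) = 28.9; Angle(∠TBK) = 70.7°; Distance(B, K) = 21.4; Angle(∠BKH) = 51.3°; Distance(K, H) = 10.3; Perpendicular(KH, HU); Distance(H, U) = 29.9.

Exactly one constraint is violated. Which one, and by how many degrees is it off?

Perpendicular(KH, HU) — off by 5.60°.

P = (0.00, 0.00) ✓; PD at 8.100° ✓; |PD| = 27.00 ✓; ∠PDZ = 96.30° ✓; |DZ| = 27.10 ✓; ∠DZT = 117.4° ✓; |ZT| = 26.80 ✓; ∠ZTB = 101.8° ✓; |TB| = 28.90 ✓; ∠TBK = 70.70° ✓; |BK| = 21.40 ✓; ∠BKH = 51.30° ✓; |KH| = 10.30 ✓; ∠(KH, HU) = 84.40° ✗; |HU| = 29.90 ✓.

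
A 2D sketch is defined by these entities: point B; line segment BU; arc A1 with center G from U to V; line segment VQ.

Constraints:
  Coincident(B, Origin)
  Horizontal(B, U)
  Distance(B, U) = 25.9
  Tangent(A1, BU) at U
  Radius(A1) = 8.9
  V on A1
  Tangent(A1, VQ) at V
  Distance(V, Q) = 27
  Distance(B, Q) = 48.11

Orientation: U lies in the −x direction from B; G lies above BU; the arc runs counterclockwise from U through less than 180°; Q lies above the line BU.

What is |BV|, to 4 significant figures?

22.33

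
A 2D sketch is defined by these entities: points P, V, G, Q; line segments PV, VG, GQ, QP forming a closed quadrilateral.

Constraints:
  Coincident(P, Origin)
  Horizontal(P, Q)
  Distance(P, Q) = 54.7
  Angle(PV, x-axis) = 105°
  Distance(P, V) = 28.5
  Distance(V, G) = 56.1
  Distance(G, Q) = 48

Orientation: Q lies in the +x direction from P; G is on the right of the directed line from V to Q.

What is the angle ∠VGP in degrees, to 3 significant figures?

6.92°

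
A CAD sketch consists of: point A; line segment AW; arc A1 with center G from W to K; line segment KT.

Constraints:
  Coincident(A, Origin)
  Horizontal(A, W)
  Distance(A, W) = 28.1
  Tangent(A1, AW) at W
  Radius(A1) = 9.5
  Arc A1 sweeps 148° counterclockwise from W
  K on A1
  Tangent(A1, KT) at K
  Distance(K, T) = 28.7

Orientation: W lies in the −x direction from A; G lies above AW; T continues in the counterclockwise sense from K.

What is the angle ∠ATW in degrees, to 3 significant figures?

24.8°

A is at the origin; A and W share the same y with |AW| = 28.1 and W on the −x side, so W = (-28.1, 0.00). The tangent condition forces GW to be normal to AW, so G = W + (0, 9.5) = (-28.1, 9.50). On A1, W sits at bearing -90° from G; a 148° counterclockwise sweep puts K at bearing 58°, so K = G + 9.5·(cos 58°, sin 58°) = (-23.1, 17.6). Tangency of A1 to KT means the radius GK is perpendicular to KT, so KT runs along (−sin 58°, cos 58°); with |KT| = 28.7, T = (-47.4, 32.8). Then cos ∠ATW = TA·TW / (|TA||TW|), giving 24.8°.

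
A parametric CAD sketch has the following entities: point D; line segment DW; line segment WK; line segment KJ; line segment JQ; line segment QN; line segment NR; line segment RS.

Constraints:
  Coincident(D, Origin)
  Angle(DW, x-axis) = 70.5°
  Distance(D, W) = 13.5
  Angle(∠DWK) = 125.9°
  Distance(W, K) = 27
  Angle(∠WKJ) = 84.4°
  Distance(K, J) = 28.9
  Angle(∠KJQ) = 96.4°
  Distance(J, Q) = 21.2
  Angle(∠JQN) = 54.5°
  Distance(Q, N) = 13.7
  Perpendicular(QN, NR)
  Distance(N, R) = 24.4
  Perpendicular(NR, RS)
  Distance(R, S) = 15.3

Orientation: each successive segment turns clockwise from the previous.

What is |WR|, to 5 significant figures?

44.217

D is at the origin; DW runs at 70.5° with length 13.5, so W = (4.5064, 12.726). ∠DWK = 125.9° gives WK at 16.400° from the x-axis; with |WK| = 27.0, K = (30.408, 20.349). ∠WKJ = 84.4° gives KJ at -79.200° from the x-axis; with |KJ| = 28.9, J = (35.823, -8.0392). ∠KJQ = 96.4° gives JQ at -162.80° from the x-axis; with |JQ| = 21.2, Q = (15.571, -14.308). ∠JQN = 54.5° gives QN at 71.700° from the x-axis; with |QN| = 13.7, N = (19.873, -1.3011). The perpendicularity gives NR at right angles to QN, so NR runs at -18.300°; with |NR| = 24.4, R = (43.039, -8.9625). Then |WR| = |R − W| = 44.217.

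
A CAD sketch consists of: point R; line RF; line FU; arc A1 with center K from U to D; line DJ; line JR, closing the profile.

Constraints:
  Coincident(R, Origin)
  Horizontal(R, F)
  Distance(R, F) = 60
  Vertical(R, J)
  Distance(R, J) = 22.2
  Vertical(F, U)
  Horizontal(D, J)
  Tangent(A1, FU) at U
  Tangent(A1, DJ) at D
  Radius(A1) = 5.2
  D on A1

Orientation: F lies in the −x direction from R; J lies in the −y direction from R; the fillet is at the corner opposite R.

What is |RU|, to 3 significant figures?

62.4

R is at the origin; R and F share the same y with |RF| = 60.0 and F on the −x side, so F = (-60.0, 0.00). RJ is vertical with |RJ| = 22.2 and J on the −y side, so J = (0.00, -22.2). The virtual corner opposite R is at (-60.0, -22.2). Since A1 is tangent to FU there, KU ⟂ FU and since A1 is tangent to DJ there, KD ⟂ DJ, with radius 5.2, so the center K sits 5.2 in from both sides at K = (-54.8, -17.0). That places the tangent points at U = (-60.0, -17.0) on FU and D = (-54.8, -22.2) on DJ. Then |RU| = |U − R| = 62.4.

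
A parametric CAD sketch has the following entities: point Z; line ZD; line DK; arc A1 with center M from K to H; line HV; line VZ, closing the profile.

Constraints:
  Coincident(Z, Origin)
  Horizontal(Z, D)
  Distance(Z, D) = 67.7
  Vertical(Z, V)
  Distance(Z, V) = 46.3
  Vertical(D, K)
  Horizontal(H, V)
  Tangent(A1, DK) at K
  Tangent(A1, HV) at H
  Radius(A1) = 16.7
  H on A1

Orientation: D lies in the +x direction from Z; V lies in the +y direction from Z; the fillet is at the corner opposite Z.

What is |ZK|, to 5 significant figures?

73.888

Z is at the origin; ZD is horizontal with |ZD| = 67.7 and D on the +x side, so D = (67.700, 0.0000). Z and V share the same x with |ZV| = 46.3 and V on the +y side, so V = (0.0000, 46.300). The virtual corner opposite Z is at (67.700, 46.300). The tangent condition forces MK to be normal to DK and since A1 is tangent to HV there, MH ⟂ HV, with radius 16.7, so the center M sits 16.7 in from both sides at M = (51.000, 29.600). That places the tangent points at K = (67.700, 29.600) on DK and H = (51.000, 46.300) on HV. Then |ZK| = |K − Z| = 73.888.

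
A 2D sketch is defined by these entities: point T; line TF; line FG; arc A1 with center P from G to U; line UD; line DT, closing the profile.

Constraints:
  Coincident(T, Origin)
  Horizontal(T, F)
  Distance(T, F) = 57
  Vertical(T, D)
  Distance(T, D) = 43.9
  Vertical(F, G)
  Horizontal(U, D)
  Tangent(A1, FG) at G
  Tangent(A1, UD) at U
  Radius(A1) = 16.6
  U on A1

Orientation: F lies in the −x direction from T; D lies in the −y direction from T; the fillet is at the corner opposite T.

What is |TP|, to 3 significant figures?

48.8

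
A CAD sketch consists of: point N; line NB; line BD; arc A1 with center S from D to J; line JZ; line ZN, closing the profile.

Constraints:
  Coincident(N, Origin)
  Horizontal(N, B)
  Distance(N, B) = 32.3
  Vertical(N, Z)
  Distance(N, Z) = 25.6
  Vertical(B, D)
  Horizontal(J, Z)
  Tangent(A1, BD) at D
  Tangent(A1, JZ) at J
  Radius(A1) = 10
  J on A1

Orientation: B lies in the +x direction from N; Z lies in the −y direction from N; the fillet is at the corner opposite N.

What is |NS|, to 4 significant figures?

27.21

N is at the origin; N and B share the same y with |NB| = 32.3 and B on the +x side, so B = (32.30, 0.000). NZ is vertical with |NZ| = 25.6 and Z on the −y side, so Z = (0.000, -25.60). The virtual corner opposite N is at (32.30, -25.60). Tangency of A1 to BD means the radius SD is perpendicular to BD and tangency of A1 to JZ means the radius SJ is perpendicular to JZ, with radius 10.0, so the center S sits 10.0 in from both sides at S = (22.30, -15.60). Then |NS| = |S − N| = 27.21.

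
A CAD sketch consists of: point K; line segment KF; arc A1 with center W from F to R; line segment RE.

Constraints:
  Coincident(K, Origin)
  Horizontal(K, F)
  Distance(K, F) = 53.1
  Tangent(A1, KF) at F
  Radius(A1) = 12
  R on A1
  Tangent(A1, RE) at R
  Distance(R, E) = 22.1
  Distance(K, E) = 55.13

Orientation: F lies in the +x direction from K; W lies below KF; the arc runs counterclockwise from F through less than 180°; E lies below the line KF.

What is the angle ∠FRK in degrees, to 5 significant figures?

115.64°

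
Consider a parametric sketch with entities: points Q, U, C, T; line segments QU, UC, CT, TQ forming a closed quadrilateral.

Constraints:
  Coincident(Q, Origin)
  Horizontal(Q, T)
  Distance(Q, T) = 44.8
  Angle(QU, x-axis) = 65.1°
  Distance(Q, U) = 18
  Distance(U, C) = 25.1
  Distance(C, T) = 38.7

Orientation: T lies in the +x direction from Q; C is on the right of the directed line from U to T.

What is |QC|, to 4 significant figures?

11.29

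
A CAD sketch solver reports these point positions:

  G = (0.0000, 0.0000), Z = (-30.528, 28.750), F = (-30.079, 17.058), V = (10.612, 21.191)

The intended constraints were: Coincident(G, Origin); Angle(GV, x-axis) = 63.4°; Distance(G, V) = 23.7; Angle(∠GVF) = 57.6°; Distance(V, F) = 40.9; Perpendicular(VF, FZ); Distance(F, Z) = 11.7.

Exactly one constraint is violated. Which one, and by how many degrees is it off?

Perpendicular(VF, FZ) — off by 3.60°.

G = (0.00, 0.00) ✓; GV at 63.40° ✓; |GV| = 23.70 ✓; ∠GVF = 57.60° ✓; |VF| = 40.90 ✓; ∠(VF, FZ) = 93.60° ✗; |FZ| = 11.70 ✓.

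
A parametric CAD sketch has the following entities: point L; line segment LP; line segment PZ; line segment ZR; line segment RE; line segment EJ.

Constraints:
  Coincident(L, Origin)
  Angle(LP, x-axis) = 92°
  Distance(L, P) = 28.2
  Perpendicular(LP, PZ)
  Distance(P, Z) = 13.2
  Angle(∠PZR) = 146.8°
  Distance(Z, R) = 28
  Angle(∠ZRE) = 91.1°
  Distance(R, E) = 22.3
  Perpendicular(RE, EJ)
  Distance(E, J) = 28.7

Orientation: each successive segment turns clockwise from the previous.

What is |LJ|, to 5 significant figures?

9.2403

L is at the origin; LP runs at 92.0° with length 28.2, so P = (-0.98417, 28.183). LP is perpendicular to PZ, so PZ runs at 2.0000°; with |PZ| = 13.2, Z = (12.208, 28.643). ∠PZR = 146.8° gives ZR at -31.200° from the x-axis; with |ZR| = 28.0, R = (36.158, 14.139). ∠ZRE = 91.1° gives RE at -120.10° from the x-axis; with |RE| = 22.3, E = (24.974, -5.1541). RE is perpendicular to EJ, so EJ runs at 149.90°; with |EJ| = 28.7, J = (0.14446, 9.2392). Then |LJ| = |J − L| = 9.2403.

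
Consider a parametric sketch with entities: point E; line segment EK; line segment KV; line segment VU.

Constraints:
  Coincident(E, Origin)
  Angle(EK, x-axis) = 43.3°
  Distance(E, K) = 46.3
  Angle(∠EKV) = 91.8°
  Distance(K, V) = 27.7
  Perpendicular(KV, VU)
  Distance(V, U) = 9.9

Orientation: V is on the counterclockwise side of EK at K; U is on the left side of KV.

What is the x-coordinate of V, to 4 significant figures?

15.34

E is at the origin; EK runs at 43.3° with length 46.3, so K = 46.3·(cos 43.3°, sin 43.3°) = (33.70, 31.75). ∠EKV = 91.8°, so KV runs at 43.3° + (180° − 91.8°) = 131.5° from the x-axis; with |KV| = 27.7, V = K + 27.7·(cos 131.5°, sin 131.5°) = (15.34, 52.50). So V.x = 15.34.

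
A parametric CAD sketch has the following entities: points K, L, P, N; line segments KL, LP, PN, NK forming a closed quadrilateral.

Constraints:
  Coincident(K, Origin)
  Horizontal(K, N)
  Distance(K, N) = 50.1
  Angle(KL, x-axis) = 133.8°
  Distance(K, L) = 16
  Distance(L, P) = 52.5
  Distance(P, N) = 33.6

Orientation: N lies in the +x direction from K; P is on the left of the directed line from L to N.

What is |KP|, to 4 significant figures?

48.86

Checks: |LP| = 52.50 ✓; |PN| = 33.60 ✓.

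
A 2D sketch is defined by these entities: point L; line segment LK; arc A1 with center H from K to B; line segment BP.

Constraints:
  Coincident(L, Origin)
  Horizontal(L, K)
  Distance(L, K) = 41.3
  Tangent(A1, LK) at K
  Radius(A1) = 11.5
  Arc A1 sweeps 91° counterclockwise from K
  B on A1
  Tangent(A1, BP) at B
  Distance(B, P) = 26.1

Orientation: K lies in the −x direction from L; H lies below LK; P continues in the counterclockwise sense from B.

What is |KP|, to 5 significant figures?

39.377

L is at the origin; L and K share the same y with |LK| = 41.3 and K on the −x side, so K = (-41.300, 0.0000). A1 meets LK tangentially, so HK is at right angles to LK, so H = K + (0, -11.5) = (-41.300, -11.500). On A1, K sits at bearing 90° from H; a 91° counterclockwise sweep puts B at bearing 181°, so B = H + 11.5·(cos 181°, sin 181°) = (-52.798, -11.701). The tangent condition forces HB to be normal to BP, so BP runs along (−sin 181°, cos 181°); with |BP| = 26.1, P = (-52.343, -37.797). Then |KP| = |P − K| = 39.377.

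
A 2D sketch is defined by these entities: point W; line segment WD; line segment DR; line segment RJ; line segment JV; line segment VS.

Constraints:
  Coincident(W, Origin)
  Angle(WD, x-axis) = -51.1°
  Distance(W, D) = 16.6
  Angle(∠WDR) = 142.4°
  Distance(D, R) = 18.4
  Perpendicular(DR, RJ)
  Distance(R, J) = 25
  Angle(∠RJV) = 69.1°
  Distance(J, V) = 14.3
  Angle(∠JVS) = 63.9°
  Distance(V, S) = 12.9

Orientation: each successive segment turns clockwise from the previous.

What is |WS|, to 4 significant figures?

27.64

W is at the origin; WD runs at -51.1° with length 16.6, so D = (10.42, -12.92). ∠WDR = 142.4° gives DR at -88.70° from the x-axis; with |DR| = 18.4, R = (10.84, -31.31). DR is perpendicular to RJ, so RJ runs at -178.7°; with |RJ| = 25.0, J = (-14.15, -31.88). ∠RJV = 69.1° gives JV at 70.40° from the x-axis; with |JV| = 14.3, V = (-9.355, -18.41). ∠JVS = 63.9° gives VS at -45.70° from the x-axis; with |VS| = 12.9, S = (-0.3454, -27.64). Then |WS| = |S − W| = 27.64.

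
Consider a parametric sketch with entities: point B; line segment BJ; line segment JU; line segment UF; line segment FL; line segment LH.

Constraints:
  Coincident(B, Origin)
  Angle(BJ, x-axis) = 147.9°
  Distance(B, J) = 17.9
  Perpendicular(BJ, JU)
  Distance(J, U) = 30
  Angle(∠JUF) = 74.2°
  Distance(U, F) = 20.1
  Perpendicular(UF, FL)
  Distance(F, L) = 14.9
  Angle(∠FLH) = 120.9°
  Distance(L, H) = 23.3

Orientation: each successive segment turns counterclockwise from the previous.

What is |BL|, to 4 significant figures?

10.52

B is at the origin; BJ runs at 147.9° with length 17.9, so J = (-15.16, 9.512). The perpendicularity gives JU at right angles to BJ, so JU runs at -122.1°; with |JU| = 30.0, U = (-31.11, -15.90). ∠JUF = 74.2° gives UF at -16.30° from the x-axis; with |UF| = 20.1, F = (-11.81, -21.54). The perpendicularity gives FL at right angles to UF, so FL runs at 73.70°; with |FL| = 14.9, L = (-7.631, -7.242). Then |BL| = |L − B| = 10.52.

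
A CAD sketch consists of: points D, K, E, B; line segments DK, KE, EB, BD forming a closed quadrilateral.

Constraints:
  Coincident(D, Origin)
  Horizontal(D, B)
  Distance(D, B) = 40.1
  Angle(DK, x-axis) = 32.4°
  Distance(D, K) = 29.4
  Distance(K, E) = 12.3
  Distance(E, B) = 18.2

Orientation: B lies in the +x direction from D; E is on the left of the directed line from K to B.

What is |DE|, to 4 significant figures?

41.05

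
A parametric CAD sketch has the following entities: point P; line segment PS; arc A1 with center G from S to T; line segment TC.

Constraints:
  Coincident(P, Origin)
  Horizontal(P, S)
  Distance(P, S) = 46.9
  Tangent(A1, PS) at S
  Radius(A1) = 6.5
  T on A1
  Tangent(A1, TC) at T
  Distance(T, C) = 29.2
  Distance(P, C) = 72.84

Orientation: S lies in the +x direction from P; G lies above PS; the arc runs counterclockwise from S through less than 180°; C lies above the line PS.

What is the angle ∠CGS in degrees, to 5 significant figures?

137.93°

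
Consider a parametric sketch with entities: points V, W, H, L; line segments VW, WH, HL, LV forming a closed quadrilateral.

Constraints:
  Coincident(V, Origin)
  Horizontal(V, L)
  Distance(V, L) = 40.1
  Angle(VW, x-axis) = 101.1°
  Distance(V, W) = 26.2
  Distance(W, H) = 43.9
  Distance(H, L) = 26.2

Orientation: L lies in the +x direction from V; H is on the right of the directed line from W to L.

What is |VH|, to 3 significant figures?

20.9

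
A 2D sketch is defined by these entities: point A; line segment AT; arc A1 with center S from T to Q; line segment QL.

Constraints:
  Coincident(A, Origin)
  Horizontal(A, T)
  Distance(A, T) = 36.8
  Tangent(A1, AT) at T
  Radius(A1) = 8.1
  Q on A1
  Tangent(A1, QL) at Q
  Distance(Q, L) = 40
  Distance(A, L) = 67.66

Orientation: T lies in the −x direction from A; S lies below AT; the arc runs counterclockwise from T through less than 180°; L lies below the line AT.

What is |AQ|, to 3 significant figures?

45.5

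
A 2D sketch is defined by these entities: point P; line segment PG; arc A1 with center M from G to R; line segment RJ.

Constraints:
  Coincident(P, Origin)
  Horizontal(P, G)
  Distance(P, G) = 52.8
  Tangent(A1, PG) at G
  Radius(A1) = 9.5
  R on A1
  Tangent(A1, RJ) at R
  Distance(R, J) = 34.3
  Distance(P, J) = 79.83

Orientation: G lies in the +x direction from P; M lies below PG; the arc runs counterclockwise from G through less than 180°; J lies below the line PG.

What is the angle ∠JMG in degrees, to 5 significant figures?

154.51°

Checks: |MG| = 9.500 ✓; |MR| = 9.500 ✓; ∠(MR, RJ) = 90.00° ✓; |RJ| = 34.30 ✓; |PJ| = 79.83 ✓.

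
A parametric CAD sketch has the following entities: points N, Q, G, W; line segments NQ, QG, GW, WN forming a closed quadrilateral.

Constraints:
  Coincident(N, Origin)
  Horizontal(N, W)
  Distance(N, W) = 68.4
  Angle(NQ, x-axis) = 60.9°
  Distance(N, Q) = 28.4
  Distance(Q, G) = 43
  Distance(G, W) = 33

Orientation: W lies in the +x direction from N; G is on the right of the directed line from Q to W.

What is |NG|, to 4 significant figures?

38.98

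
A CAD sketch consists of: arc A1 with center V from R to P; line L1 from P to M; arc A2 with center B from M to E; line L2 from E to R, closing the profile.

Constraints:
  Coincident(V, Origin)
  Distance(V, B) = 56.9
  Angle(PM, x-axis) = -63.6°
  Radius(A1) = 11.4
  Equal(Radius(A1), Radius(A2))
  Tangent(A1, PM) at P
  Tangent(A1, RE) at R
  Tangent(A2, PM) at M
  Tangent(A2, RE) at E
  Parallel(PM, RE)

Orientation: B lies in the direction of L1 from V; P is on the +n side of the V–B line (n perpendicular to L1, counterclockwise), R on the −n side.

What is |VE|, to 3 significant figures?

58.0

The slot axis is L1's direction at -63.6°, so u = (cos -63.6°, sin -63.6°) = (0.445, -0.896) and n = (−sin -63.6°, cos -63.6°) = (0.896, 0.445). V is at the origin and B lies 56.9 along u from V, so B = 56.9·u = (25.3, -51.0). Tangency of A1 to both parallel lines with radius 11.4 puts P and R at V ± 11.4·n: P = (10.2, 5.07), R = (-10.2, -5.07). Equal radii place M and E the same way about B: M = B + 11.4·n = (35.5, -45.9), E = B − 11.4·n = (15.1, -56.0). Then |VE| = |E − V| = 58.0.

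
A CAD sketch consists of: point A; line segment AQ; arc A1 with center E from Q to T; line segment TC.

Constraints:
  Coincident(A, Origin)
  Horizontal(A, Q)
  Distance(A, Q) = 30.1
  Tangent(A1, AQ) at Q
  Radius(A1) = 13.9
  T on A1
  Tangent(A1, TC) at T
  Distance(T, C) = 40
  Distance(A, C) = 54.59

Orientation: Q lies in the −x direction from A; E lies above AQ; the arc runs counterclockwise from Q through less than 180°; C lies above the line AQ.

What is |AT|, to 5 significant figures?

20.777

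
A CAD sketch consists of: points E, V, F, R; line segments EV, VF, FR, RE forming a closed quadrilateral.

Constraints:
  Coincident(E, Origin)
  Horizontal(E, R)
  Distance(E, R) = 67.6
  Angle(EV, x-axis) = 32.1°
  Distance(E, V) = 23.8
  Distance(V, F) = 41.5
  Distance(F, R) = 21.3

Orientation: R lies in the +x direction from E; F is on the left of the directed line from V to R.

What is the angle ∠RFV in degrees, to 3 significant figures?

97.6°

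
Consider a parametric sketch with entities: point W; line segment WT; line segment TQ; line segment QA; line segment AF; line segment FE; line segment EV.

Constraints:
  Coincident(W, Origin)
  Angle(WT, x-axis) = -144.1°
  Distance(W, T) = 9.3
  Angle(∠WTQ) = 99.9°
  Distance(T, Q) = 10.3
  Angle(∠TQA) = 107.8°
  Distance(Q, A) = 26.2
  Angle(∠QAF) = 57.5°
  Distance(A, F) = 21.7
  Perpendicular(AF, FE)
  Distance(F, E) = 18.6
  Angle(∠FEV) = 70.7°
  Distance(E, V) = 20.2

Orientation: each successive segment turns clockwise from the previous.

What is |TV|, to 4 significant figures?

22.70

The perpendicularity gives FE at right angles to AF, so FE runs at -148.9°; with |FE| = 18.6, E = (-7.986, -2.993). ∠FEV = 70.7° gives EV at 101.8° from the x-axis; with |EV| = 20.2, V = (-12.12, 16.78). Then |TV| = |V − T| = 22.70.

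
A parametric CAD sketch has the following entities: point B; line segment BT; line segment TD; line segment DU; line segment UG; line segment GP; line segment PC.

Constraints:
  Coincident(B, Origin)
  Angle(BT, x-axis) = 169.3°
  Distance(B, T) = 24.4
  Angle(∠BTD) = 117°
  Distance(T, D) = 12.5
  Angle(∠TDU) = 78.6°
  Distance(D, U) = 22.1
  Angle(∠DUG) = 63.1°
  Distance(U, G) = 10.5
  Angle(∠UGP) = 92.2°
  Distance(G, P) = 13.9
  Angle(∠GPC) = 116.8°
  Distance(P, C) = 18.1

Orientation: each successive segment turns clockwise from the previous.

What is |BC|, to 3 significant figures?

39.9

B is at the origin; BT runs at 169.3° with length 24.4, so T = (-24.0, 4.53). ∠BTD = 117.0° gives TD at 106° from the x-axis; with |TD| = 12.5, D = (-27.5, 16.5). ∠TDU = 78.6° gives DU at 4.90° from the x-axis; with |DU| = 22.1, U = (-5.46, 18.4). ∠DUG = 63.1° gives UG at -112° from the x-axis; with |UG| = 10.5, G = (-9.40, 8.68). ∠UGP = 92.2° gives GP at 160° from the x-axis; with |GP| = 13.9, P = (-22.5, 13.4). ∠GPC = 116.8° gives PC at 97.0° from the x-axis; with |PC| = 18.1, C = (-24.7, 31.4). Then |BC| = |C − B| = 39.9.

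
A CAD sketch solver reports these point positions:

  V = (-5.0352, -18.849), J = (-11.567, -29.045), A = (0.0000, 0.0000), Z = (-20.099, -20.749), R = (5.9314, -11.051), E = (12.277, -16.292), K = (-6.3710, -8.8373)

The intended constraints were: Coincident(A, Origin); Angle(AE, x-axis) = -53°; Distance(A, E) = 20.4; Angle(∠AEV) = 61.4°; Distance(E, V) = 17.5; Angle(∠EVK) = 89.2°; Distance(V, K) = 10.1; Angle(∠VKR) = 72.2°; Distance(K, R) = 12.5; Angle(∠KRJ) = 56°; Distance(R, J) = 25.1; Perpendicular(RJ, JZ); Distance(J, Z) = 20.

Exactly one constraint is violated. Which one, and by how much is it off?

Distance(J, Z) = 20 — off by 8.10.

A = (0.00, 0.00) ✓; AE at -53.00° ✓; |AE| = 20.40 ✓; ∠AEV = 61.40° ✓; |EV| = 17.50 ✓; ∠EVK = 89.20° ✓; |VK| = 10.10 ✓; ∠VKR = 72.20° ✓; |KR| = 12.50 ✓; ∠KRJ = 56.00° ✓; |RJ| = 25.10 ✓; ∠(RJ, JZ) = 90.00° ✓; |JZ| = 11.90 ✗.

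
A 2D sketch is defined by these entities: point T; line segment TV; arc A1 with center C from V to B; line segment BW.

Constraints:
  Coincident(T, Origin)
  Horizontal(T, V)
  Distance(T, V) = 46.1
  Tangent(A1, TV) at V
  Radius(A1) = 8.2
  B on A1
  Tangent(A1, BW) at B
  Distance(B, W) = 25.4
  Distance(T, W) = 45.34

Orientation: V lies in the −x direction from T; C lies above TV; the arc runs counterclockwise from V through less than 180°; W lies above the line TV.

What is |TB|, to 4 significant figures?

38.63

Checks: |CB| = 8.200 ✓; ∠(CB, BW) = 90.00° ✓; |BW| = 25.40 ✓; |TW| = 45.34 ✓.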